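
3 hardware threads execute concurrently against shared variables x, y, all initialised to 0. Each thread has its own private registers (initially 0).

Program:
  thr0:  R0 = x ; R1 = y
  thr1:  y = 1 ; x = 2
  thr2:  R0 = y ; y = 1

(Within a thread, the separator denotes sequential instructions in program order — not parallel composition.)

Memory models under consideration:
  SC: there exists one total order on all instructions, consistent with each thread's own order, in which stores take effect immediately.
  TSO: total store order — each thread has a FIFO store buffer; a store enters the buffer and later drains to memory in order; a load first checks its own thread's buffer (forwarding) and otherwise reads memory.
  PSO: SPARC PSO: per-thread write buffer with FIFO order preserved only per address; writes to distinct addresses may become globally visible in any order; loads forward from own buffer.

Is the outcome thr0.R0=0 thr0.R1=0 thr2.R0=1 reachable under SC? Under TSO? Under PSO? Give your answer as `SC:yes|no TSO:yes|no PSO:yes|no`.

outcome vector order: (thr0.R0,thr0.R1,thr2.R0)
SC: 6 outcomes — {(0,0,0); (0,0,1); (0,1,0); (0,1,1); (2,1,0); (2,1,1)}
TSO: 6 outcomes — {(0,0,0); (0,0,1); (0,1,0); (0,1,1); (2,1,0); (2,1,1)}
PSO: 8 outcomes — {(0,0,0); (0,0,1); (0,1,0); (0,1,1); (2,0,0); (2,0,1); (2,1,0); (2,1,1)}
target (0,0,1) ∈ {SC,TSO,PSO}

SC:yes TSO:yes PSO:yes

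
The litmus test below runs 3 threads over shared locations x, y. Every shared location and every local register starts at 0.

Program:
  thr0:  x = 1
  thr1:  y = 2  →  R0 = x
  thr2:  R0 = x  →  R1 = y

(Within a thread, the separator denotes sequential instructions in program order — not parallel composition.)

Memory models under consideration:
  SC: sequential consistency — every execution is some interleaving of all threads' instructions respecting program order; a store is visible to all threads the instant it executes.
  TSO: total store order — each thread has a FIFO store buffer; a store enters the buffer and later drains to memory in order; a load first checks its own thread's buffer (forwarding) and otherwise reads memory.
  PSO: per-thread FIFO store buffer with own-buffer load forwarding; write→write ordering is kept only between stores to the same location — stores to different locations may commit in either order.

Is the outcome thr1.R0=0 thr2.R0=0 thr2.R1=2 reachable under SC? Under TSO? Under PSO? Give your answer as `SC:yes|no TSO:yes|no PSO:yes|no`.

SC:yes TSO:yes PSO:yes

outcome vector order: (thr1.R0,thr2.R0,thr2.R1)
under SC → 0/0/0 0/0/2 0/1/2 1/0/0 1/0/2 1/1/0 1/1/2
under TSO → 0/0/0 0/0/2 0/1/0 0/1/2 1/0/0 1/0/2 1/1/0 1/1/2
under PSO → 0/0/0 0/0/2 0/1/0 0/1/2 1/0/0 1/0/2 1/1/0 1/1/2
target 0/0/2 ∈ {SC,TSO,PSO}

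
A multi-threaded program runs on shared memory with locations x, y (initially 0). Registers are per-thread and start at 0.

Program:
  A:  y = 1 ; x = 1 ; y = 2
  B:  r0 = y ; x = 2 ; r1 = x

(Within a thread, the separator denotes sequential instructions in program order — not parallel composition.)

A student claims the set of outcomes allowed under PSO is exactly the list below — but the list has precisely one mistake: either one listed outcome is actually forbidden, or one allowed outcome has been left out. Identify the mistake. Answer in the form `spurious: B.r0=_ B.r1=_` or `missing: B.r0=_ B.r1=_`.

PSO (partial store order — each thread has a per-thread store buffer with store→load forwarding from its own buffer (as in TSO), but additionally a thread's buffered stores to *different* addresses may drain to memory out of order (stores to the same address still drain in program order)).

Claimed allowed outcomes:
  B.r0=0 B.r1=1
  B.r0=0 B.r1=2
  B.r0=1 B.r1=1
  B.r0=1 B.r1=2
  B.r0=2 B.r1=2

outcome vector order: (B.r0,B.r1)
PSO: 6 outcomes — {(0,1); (0,2); (1,1); (1,2); (2,1); (2,2)}
PSO∖claimed = {(2,1)}

missing: B.r0=2 B.r1=1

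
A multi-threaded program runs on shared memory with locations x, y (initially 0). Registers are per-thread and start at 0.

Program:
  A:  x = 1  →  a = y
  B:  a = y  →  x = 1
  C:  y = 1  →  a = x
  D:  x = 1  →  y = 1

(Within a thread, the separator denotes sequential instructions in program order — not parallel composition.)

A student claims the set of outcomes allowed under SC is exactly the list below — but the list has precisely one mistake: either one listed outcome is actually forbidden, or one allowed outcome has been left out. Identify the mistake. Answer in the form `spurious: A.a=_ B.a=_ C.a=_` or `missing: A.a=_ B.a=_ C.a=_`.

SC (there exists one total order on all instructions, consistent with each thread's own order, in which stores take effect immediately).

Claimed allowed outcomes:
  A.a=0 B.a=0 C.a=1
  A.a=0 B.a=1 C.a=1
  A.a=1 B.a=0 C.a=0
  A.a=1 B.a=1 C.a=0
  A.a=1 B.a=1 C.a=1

outcome vector order: (A.a,B.a,C.a)
[SC] allowed = {0/0/1 0/1/1 1/0/0 1/0/1 1/1/0 1/1/1}
SC∖claimed = {1/0/1}

missing: A.a=1 B.a=0 C.a=1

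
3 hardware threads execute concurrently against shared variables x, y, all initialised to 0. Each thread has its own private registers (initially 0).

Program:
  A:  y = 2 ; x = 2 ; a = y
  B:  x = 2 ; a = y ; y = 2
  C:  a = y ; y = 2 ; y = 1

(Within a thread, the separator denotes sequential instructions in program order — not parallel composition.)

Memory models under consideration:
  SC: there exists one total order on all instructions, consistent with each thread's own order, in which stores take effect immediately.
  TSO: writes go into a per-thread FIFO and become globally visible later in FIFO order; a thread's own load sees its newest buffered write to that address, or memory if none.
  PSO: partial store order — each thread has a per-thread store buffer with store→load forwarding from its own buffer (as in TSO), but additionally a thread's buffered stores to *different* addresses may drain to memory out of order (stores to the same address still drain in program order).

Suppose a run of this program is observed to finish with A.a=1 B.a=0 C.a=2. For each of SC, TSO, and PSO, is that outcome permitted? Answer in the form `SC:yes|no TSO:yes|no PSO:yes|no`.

outcome vector order: (A.a,B.a,C.a)
under SC → <1 0 0> <1 0 2> <1 1 0> <1 1 2> <1 2 0> <1 2 2> <2 0 0> <2 0 2> <2 1 0> <2 1 2> <2 2 0> <2 2 2>
under TSO → <1 0 0> <1 0 2> <1 1 0> <1 1 2> <1 2 0> <1 2 2> <2 0 0> <2 0 2> <2 1 0> <2 1 2> <2 2 0> <2 2 2>
under PSO → <1 0 0> <1 0 2> <1 1 0> <1 1 2> <1 2 0> <1 2 2> <2 0 0> <2 0 2> <2 1 0> <2 1 2> <2 2 0> <2 2 2>
target <1 0 2> ∈ {SC,TSO,PSO}

SC:yes TSO:yes PSO:yes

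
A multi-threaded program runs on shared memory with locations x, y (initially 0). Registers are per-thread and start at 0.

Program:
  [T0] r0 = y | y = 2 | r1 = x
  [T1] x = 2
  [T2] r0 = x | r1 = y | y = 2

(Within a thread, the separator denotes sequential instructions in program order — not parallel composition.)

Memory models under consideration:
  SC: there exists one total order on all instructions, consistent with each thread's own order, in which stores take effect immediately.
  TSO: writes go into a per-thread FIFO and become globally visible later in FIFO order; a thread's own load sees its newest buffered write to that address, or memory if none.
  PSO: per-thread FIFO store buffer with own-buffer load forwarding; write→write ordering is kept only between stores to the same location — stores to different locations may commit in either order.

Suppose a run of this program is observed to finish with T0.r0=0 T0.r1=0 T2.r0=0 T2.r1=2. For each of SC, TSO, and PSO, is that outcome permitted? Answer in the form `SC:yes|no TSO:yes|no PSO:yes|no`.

outcome vector order: (T0.r0,T0.r1,T2.r0,T2.r1)
[SC] allowed = {<0 0 0 0>, <0 0 0 2>, <0 0 2 2>, <0 2 0 0>, <0 2 0 2>, <0 2 2 0>, <0 2 2 2>, <2 0 0 0>, <2 2 0 0>, <2 2 2 0>}
[TSO] allowed = {<0 0 0 0>, <0 0 0 2>, <0 0 2 0>, <0 0 2 2>, <0 2 0 0>, <0 2 0 2>, <0 2 2 0>, <0 2 2 2>, <2 0 0 0>, <2 2 0 0>, <2 2 2 0>}
[PSO] allowed = {<0 0 0 0>, <0 0 0 2>, <0 0 2 0>, <0 0 2 2>, <0 2 0 0>, <0 2 0 2>, <0 2 2 0>, <0 2 2 2>, <2 0 0 0>, <2 2 0 0>, <2 2 2 0>}
target <0 0 0 2> ∈ {SC,TSO,PSO}

SC:yes TSO:yes PSO:yes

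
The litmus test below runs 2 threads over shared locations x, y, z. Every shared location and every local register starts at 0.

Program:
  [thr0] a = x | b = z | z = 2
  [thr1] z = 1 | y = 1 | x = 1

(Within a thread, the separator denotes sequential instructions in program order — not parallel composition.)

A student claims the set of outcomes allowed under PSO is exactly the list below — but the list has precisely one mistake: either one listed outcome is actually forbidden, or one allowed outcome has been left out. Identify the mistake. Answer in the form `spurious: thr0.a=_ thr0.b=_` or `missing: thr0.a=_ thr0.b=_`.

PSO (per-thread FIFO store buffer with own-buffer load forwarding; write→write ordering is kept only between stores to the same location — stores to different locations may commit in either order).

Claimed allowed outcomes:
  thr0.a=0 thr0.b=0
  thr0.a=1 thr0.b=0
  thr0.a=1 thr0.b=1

missing: thr0.a=0 thr0.b=1

outcome vector order: (thr0.a,thr0.b)
[PSO] allowed = {0/0, 0/1, 1/0, 1/1}
PSO∖claimed = {0/1}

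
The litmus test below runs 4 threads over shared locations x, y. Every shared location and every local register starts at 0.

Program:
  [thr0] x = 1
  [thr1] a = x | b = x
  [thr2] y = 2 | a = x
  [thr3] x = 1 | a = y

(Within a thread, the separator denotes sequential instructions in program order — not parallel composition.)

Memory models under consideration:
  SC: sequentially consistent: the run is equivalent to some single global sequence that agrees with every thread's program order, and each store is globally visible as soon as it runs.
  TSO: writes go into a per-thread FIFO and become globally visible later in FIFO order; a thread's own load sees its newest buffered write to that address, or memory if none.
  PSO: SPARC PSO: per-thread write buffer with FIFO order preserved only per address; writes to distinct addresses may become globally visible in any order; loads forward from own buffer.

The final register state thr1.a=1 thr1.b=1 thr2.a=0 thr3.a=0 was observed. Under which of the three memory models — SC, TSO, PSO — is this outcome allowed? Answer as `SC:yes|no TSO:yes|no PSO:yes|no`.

outcome vector order: (thr1.a,thr1.b,thr2.a,thr3.a)
SC: 9 outcomes — {(0,0,0,2), (0,0,1,0), (0,0,1,2), (0,1,0,2), (0,1,1,0), (0,1,1,2), (1,1,0,2), (1,1,1,0), (1,1,1,2)}
TSO: 12 outcomes — {(0,0,0,0), (0,0,0,2), (0,0,1,0), (0,0,1,2), (0,1,0,0), (0,1,0,2), (0,1,1,0), (0,1,1,2), (1,1,0,0), (1,1,0,2), (1,1,1,0), (1,1,1,2)}
PSO: 12 outcomes — {(0,0,0,0), (0,0,0,2), (0,0,1,0), (0,0,1,2), (0,1,0,0), (0,1,0,2), (0,1,1,0), (0,1,1,2), (1,1,0,0), (1,1,0,2), (1,1,1,0), (1,1,1,2)}
target (1,1,0,0) ∈ {TSO,PSO}

SC:no TSO:yes PSO:yes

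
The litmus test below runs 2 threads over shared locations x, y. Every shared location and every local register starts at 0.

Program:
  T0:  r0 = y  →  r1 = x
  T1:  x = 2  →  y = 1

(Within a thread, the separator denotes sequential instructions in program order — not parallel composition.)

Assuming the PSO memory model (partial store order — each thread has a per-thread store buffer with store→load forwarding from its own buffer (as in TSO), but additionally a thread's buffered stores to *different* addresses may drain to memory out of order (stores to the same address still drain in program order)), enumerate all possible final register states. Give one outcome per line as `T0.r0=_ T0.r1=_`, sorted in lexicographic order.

outcome vector order: (T0.r0,T0.r1)
|PSO outcomes| = 4

T0.r0=0 T0.r1=0
T0.r0=0 T0.r1=2
T0.r0=1 T0.r1=0
T0.r0=1 T0.r1=2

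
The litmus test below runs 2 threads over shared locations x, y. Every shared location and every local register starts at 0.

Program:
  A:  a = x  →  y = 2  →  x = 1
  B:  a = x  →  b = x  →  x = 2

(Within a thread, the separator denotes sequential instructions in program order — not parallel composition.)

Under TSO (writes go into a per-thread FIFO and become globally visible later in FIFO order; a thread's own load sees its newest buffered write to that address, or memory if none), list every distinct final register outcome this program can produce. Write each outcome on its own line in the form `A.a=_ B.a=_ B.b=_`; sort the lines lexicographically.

outcome vector order: (A.a,B.a,B.b)
|TSO outcomes| = 4

A.a=0 B.a=0 B.b=0
A.a=0 B.a=0 B.b=1
A.a=0 B.a=1 B.b=1
A.a=2 B.a=0 B.b=0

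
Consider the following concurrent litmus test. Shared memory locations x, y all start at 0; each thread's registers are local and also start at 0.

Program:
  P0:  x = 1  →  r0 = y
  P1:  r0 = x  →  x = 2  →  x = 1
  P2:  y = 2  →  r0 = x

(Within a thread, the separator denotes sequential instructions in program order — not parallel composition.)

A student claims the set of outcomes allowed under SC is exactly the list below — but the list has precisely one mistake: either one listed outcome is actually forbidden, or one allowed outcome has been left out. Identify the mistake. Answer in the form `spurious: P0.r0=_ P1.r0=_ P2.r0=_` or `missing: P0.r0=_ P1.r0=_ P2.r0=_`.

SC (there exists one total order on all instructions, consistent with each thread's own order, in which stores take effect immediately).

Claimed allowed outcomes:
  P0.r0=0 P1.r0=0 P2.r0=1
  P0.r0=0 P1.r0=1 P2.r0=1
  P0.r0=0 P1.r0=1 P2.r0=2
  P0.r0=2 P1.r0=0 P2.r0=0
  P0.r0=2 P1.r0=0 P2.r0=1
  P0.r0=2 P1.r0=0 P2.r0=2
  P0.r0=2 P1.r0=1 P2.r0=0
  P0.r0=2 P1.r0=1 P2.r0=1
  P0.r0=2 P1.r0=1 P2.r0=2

missing: P0.r0=0 P1.r0=0 P2.r0=2

outcome vector order: (P0.r0,P1.r0,P2.r0)
[SC] allowed = {(0,0,1); (0,0,2); (0,1,1); (0,1,2); (2,0,0); (2,0,1); (2,0,2); (2,1,0); (2,1,1); (2,1,2)}
SC∖claimed = {(0,0,2)}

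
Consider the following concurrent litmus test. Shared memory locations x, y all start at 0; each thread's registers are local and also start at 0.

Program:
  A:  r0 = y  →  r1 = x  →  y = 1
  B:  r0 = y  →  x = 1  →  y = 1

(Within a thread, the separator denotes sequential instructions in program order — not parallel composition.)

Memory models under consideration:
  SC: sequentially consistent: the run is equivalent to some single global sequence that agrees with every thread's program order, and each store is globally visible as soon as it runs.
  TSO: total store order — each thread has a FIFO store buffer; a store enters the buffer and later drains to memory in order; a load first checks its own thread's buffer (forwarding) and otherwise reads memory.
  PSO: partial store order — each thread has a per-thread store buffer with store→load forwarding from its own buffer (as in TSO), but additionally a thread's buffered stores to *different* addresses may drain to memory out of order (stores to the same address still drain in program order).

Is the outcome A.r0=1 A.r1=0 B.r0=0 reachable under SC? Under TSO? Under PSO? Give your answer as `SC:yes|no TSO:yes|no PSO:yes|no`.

outcome vector order: (A.r0,A.r1,B.r0)
SC: 4 outcomes — {0/0/0, 0/0/1, 0/1/0, 1/1/0}
TSO: 4 outcomes — {0/0/0, 0/0/1, 0/1/0, 1/1/0}
PSO: 5 outcomes — {0/0/0, 0/0/1, 0/1/0, 1/0/0, 1/1/0}
target 1/0/0 ∈ {PSO}

SC:no TSO:no PSO:yes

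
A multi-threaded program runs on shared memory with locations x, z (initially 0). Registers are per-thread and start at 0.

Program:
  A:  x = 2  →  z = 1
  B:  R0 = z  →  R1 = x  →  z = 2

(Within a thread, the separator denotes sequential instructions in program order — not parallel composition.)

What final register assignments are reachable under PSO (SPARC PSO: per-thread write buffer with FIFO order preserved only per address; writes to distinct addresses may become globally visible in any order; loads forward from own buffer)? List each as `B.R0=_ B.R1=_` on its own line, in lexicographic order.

outcome vector order: (B.R0,B.R1)
|PSO outcomes| = 4

B.R0=0 B.R1=0
B.R0=0 B.R1=2
B.R0=1 B.R1=0
B.R0=1 B.R1=2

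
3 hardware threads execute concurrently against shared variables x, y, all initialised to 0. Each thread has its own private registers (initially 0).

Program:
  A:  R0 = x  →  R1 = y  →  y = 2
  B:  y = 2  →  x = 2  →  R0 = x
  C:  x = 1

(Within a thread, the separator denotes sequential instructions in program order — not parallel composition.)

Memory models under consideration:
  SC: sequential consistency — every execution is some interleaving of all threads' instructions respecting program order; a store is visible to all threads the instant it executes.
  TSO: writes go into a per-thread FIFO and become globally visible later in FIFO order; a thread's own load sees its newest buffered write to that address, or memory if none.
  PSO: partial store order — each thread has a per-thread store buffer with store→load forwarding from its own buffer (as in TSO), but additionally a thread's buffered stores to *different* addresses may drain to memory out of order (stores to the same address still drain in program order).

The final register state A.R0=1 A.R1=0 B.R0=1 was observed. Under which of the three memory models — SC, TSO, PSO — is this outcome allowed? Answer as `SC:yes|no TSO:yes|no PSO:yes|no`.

outcome vector order: (A.R0,A.R1,B.R0)
[SC] allowed = {(0,0,1) (0,0,2) (0,2,1) (0,2,2) (1,0,2) (1,2,1) (1,2,2) (2,2,1) (2,2,2)}
[TSO] allowed = {(0,0,1) (0,0,2) (0,2,1) (0,2,2) (1,0,2) (1,2,1) (1,2,2) (2,2,1) (2,2,2)}
[PSO] allowed = {(0,0,1) (0,0,2) (0,2,1) (0,2,2) (1,0,1) (1,0,2) (1,2,1) (1,2,2) (2,0,1) (2,0,2) (2,2,1) (2,2,2)}
target (1,0,1) ∈ {PSO}

SC:no TSO:no PSO:yes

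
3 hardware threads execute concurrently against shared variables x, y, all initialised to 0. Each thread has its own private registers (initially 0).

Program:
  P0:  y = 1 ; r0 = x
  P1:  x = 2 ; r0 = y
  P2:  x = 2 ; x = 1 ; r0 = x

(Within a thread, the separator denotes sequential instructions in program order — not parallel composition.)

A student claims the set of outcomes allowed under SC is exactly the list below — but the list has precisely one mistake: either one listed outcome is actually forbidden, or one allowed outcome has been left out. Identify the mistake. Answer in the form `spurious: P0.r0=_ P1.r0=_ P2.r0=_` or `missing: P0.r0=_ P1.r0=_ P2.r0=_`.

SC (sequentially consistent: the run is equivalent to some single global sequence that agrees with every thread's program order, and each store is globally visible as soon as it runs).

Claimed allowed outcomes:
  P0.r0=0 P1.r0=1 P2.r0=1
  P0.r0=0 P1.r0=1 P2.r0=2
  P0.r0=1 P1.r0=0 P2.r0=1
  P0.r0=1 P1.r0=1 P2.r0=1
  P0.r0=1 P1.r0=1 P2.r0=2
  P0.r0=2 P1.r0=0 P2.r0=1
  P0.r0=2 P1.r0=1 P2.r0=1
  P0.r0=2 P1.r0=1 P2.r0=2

missing: P0.r0=2 P1.r0=0 P2.r0=2

outcome vector order: (P0.r0,P1.r0,P2.r0)
SC: 9 outcomes — {011, 012, 101, 111, 112, 201, 202, 211, 212}
SC∖claimed = {202}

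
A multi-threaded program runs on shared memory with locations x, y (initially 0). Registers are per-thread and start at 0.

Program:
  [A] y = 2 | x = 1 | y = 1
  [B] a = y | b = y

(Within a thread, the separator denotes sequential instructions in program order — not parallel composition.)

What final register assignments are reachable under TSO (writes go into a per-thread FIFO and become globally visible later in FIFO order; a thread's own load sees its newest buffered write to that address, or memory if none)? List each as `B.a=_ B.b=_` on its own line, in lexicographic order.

outcome vector order: (B.a,B.b)
|TSO outcomes| = 6

B.a=0 B.b=0
B.a=0 B.b=1
B.a=0 B.b=2
B.a=1 B.b=1
B.a=2 B.b=1
B.a=2 B.b=2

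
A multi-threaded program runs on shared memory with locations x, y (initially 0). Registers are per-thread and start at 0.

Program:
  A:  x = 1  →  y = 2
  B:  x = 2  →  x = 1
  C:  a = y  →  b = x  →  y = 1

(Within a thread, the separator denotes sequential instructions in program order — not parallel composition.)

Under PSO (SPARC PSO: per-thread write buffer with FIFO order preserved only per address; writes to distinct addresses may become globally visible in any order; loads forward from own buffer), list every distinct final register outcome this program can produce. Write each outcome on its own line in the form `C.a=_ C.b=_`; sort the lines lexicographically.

outcome vector order: (C.a,C.b)
|PSO outcomes| = 6

C.a=0 C.b=0
C.a=0 C.b=1
C.a=0 C.b=2
C.a=2 C.b=0
C.a=2 C.b=1
C.a=2 C.b=2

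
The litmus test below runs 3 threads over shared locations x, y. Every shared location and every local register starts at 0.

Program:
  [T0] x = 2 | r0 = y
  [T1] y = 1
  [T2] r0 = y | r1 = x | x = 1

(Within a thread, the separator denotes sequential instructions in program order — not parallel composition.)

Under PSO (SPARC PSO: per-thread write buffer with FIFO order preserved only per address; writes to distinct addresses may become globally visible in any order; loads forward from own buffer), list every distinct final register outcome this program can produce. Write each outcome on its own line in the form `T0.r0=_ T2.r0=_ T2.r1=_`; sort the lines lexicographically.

outcome vector order: (T0.r0,T2.r0,T2.r1)
|PSO outcomes| = 8

T0.r0=0 T2.r0=0 T2.r1=0
T0.r0=0 T2.r0=0 T2.r1=2
T0.r0=0 T2.r0=1 T2.r1=0
T0.r0=0 T2.r0=1 T2.r1=2
T0.r0=1 T2.r0=0 T2.r1=0
T0.r0=1 T2.r0=0 T2.r1=2
T0.r0=1 T2.r0=1 T2.r1=0
T0.r0=1 T2.r0=1 T2.r1=2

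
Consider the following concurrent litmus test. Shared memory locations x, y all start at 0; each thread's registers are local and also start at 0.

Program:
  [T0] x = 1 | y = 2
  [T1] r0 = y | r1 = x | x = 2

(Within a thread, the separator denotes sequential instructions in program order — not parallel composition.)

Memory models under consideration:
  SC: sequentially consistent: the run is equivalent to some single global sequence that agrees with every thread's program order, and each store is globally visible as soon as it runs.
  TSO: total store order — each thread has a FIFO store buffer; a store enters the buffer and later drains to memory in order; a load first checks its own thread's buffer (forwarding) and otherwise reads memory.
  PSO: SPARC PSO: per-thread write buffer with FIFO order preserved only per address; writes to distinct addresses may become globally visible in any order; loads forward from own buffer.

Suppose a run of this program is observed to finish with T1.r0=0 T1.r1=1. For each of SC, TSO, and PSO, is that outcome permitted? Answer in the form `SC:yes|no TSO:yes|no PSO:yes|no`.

outcome vector order: (T1.r0,T1.r1)
SC: 3 outcomes — {<0 0> <0 1> <2 1>}
TSO: 3 outcomes — {<0 0> <0 1> <2 1>}
PSO: 4 outcomes — {<0 0> <0 1> <2 0> <2 1>}
target <0 1> ∈ {SC,TSO,PSO}

SC:yes TSO:yes PSO:yes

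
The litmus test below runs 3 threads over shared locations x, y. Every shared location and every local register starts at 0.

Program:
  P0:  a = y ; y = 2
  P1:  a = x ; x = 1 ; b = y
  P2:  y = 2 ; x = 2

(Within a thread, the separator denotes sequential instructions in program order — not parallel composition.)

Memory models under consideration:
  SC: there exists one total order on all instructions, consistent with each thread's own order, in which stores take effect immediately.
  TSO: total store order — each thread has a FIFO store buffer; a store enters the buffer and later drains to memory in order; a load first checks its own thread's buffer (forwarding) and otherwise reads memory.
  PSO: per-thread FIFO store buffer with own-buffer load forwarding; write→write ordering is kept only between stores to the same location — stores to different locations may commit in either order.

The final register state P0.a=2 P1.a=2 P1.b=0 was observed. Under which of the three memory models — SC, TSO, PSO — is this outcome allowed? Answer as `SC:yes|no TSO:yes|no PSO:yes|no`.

outcome vector order: (P0.a,P1.a,P1.b)
SC: 6 outcomes — {<0 0 0> <0 0 2> <0 2 2> <2 0 0> <2 0 2> <2 2 2>}
TSO: 6 outcomes — {<0 0 0> <0 0 2> <0 2 2> <2 0 0> <2 0 2> <2 2 2>}
PSO: 8 outcomes — {<0 0 0> <0 0 2> <0 2 0> <0 2 2> <2 0 0> <2 0 2> <2 2 0> <2 2 2>}
target <2 2 0> ∈ {PSO}

SC:no TSO:no PSO:yes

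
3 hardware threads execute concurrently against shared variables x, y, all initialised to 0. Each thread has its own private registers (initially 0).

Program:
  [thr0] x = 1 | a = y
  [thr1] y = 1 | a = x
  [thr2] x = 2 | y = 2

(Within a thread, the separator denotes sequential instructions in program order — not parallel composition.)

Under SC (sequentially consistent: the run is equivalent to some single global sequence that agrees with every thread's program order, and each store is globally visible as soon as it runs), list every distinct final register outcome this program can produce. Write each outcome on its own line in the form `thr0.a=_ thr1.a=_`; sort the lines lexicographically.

outcome vector order: (thr0.a,thr1.a)
|SC outcomes| = 8

thr0.a=0 thr1.a=1
thr0.a=0 thr1.a=2
thr0.a=1 thr1.a=0
thr0.a=1 thr1.a=1
thr0.a=1 thr1.a=2
thr0.a=2 thr1.a=0
thr0.a=2 thr1.a=1
thr0.a=2 thr1.a=2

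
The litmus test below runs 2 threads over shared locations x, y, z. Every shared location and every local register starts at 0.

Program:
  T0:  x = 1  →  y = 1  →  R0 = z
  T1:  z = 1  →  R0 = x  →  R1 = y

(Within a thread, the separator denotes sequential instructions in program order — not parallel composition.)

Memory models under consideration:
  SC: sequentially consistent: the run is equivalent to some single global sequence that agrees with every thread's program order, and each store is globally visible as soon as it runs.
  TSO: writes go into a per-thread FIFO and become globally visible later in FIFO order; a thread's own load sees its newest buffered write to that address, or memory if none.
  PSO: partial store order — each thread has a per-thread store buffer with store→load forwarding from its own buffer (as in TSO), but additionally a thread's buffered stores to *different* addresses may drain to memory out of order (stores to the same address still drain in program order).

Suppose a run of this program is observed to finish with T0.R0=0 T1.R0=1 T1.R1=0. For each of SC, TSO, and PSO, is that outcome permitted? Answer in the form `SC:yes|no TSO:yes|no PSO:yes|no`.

SC:no TSO:yes PSO:yes

outcome vector order: (T0.R0,T1.R0,T1.R1)
SC (5): 0/1/1; 1/0/0; 1/0/1; 1/1/0; 1/1/1
TSO (8): 0/0/0; 0/0/1; 0/1/0; 0/1/1; 1/0/0; 1/0/1; 1/1/0; 1/1/1
PSO (8): 0/0/0; 0/0/1; 0/1/0; 0/1/1; 1/0/0; 1/0/1; 1/1/0; 1/1/1
target 0/1/0 ∈ {TSO,PSO}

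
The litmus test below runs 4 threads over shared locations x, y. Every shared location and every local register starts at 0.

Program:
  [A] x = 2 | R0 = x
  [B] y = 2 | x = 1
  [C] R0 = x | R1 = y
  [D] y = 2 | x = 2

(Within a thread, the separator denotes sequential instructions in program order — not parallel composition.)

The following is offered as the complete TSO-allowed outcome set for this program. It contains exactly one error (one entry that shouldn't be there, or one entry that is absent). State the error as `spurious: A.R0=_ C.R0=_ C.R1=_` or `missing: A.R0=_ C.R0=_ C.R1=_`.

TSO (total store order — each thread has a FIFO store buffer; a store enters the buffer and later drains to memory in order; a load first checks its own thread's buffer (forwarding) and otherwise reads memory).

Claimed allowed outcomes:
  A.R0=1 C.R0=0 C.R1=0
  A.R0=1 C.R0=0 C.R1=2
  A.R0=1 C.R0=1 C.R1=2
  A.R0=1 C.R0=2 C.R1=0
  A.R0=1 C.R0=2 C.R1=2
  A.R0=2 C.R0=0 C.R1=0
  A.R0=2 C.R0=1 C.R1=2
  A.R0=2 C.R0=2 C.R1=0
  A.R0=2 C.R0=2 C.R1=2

missing: A.R0=2 C.R0=0 C.R1=2

outcome vector order: (A.R0,C.R0,C.R1)
TSO: 10 outcomes — {<1 0 0>; <1 0 2>; <1 1 2>; <1 2 0>; <1 2 2>; <2 0 0>; <2 0 2>; <2 1 2>; <2 2 0>; <2 2 2>}
TSO∖claimed = {<2 0 2>}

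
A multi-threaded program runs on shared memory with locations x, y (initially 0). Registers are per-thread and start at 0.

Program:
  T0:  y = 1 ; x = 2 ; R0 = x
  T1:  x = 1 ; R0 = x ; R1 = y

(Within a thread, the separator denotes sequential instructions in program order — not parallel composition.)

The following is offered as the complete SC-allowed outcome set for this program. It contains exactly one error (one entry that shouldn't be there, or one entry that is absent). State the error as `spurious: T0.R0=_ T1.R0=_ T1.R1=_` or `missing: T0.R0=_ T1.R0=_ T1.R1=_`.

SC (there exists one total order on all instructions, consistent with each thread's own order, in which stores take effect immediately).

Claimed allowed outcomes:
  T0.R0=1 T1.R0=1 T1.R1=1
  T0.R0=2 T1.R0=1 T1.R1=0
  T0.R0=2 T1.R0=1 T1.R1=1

missing: T0.R0=2 T1.R0=2 T1.R1=1

outcome vector order: (T0.R0,T1.R0,T1.R1)
SC: 4 outcomes — {(1,1,1), (2,1,0), (2,1,1), (2,2,1)}
SC∖claimed = {(2,2,1)}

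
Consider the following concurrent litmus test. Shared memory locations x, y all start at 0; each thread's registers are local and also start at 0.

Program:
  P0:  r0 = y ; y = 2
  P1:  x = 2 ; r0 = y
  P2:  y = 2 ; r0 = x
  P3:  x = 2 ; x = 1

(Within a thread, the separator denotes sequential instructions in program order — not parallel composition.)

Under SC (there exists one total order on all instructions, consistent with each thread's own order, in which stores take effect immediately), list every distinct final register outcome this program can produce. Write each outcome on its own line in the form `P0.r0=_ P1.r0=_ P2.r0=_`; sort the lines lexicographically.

outcome vector order: (P0.r0,P1.r0,P2.r0)
|SC outcomes| = 10

P0.r0=0 P1.r0=0 P2.r0=1
P0.r0=0 P1.r0=0 P2.r0=2
P0.r0=0 P1.r0=2 P2.r0=0
P0.r0=0 P1.r0=2 P2.r0=1
P0.r0=0 P1.r0=2 P2.r0=2
P0.r0=2 P1.r0=0 P2.r0=1
P0.r0=2 P1.r0=0 P2.r0=2
P0.r0=2 P1.r0=2 P2.r0=0
P0.r0=2 P1.r0=2 P2.r0=1
P0.r0=2 P1.r0=2 P2.r0=2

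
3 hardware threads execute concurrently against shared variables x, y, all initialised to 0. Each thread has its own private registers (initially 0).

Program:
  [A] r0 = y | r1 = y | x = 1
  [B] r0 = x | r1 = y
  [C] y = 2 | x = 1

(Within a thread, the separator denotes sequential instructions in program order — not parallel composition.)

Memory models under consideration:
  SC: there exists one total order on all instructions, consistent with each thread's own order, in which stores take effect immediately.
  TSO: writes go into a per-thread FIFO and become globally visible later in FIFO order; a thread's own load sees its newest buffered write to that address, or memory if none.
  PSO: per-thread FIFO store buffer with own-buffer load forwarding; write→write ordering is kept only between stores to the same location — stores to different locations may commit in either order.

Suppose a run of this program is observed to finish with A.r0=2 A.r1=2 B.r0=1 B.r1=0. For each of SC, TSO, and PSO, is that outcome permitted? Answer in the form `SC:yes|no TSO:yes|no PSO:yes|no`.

SC:no TSO:no PSO:yes

outcome vector order: (A.r0,A.r1,B.r0,B.r1)
SC: 10 outcomes — {(0,0,0,0), (0,0,0,2), (0,0,1,0), (0,0,1,2), (0,2,0,0), (0,2,0,2), (0,2,1,2), (2,2,0,0), (2,2,0,2), (2,2,1,2)}
TSO: 10 outcomes — {(0,0,0,0), (0,0,0,2), (0,0,1,0), (0,0,1,2), (0,2,0,0), (0,2,0,2), (0,2,1,2), (2,2,0,0), (2,2,0,2), (2,2,1,2)}
PSO: 12 outcomes — {(0,0,0,0), (0,0,0,2), (0,0,1,0), (0,0,1,2), (0,2,0,0), (0,2,0,2), (0,2,1,0), (0,2,1,2), (2,2,0,0), (2,2,0,2), (2,2,1,0), (2,2,1,2)}
target (2,2,1,0) ∈ {PSO}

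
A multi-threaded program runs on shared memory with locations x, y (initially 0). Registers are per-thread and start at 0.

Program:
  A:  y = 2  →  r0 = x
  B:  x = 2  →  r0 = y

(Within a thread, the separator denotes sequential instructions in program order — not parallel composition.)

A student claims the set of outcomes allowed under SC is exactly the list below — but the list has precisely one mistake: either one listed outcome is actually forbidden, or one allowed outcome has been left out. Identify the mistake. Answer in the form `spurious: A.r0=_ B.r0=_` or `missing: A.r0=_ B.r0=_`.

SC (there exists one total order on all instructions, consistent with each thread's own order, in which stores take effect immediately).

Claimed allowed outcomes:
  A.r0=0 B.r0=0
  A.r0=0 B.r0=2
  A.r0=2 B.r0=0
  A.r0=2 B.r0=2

spurious: A.r0=0 B.r0=0

outcome vector order: (A.r0,B.r0)
under SC → <0 2>, <2 0>, <2 2>
claimed∖SC = {<0 0>}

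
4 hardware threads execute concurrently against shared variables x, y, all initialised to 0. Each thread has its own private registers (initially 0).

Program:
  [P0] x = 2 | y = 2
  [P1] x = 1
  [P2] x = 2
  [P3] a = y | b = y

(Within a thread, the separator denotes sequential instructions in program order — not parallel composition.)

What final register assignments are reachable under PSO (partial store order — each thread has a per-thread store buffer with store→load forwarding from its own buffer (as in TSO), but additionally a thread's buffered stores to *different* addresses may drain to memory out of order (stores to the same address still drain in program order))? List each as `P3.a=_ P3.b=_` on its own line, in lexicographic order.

P3.a=0 P3.b=0
P3.a=0 P3.b=2
P3.a=2 P3.b=2

outcome vector order: (P3.a,P3.b)
|PSO outcomes| = 3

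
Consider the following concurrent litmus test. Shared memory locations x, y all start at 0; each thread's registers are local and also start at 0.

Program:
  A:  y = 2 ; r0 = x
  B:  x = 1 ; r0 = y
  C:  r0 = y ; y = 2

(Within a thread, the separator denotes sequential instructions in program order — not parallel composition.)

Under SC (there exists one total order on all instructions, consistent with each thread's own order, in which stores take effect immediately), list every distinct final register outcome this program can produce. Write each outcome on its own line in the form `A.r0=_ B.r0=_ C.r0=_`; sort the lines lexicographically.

outcome vector order: (A.r0,B.r0,C.r0)
|SC outcomes| = 6

A.r0=0 B.r0=2 C.r0=0
A.r0=0 B.r0=2 C.r0=2
A.r0=1 B.r0=0 C.r0=0
A.r0=1 B.r0=0 C.r0=2
A.r0=1 B.r0=2 C.r0=0
A.r0=1 B.r0=2 C.r0=2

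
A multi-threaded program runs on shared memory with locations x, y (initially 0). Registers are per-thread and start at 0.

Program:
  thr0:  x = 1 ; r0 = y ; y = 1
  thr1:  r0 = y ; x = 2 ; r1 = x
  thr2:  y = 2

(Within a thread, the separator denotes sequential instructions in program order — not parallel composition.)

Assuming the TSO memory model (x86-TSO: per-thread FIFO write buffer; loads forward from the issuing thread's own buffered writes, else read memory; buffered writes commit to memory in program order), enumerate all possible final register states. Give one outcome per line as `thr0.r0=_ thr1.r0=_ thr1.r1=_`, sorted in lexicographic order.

thr0.r0=0 thr1.r0=0 thr1.r1=1
thr0.r0=0 thr1.r0=0 thr1.r1=2
thr0.r0=0 thr1.r0=1 thr1.r1=2
thr0.r0=0 thr1.r0=2 thr1.r1=1
thr0.r0=0 thr1.r0=2 thr1.r1=2
thr0.r0=2 thr1.r0=0 thr1.r1=1
thr0.r0=2 thr1.r0=0 thr1.r1=2
thr0.r0=2 thr1.r0=1 thr1.r1=2
thr0.r0=2 thr1.r0=2 thr1.r1=1
thr0.r0=2 thr1.r0=2 thr1.r1=2

outcome vector order: (thr0.r0,thr1.r0,thr1.r1)
|TSO outcomes| = 10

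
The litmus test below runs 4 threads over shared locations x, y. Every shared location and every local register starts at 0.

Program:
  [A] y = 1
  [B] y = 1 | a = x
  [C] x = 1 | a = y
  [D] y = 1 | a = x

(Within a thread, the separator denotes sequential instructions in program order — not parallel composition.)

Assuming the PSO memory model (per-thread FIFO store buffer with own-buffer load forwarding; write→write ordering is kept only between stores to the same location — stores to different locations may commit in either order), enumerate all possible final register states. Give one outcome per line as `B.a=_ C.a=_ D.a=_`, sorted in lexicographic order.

outcome vector order: (B.a,C.a,D.a)
|PSO outcomes| = 8

B.a=0 C.a=0 D.a=0
B.a=0 C.a=0 D.a=1
B.a=0 C.a=1 D.a=0
B.a=0 C.a=1 D.a=1
B.a=1 C.a=0 D.a=0
B.a=1 C.a=0 D.a=1
B.a=1 C.a=1 D.a=0
B.a=1 C.a=1 D.a=1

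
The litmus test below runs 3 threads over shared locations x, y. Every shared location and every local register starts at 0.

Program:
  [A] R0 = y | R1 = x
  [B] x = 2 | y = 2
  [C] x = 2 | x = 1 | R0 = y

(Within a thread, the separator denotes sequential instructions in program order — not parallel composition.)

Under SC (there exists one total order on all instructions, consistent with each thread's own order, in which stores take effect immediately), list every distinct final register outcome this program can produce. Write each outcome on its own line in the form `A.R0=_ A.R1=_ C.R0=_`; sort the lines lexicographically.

A.R0=0 A.R1=0 C.R0=0
A.R0=0 A.R1=0 C.R0=2
A.R0=0 A.R1=1 C.R0=0
A.R0=0 A.R1=1 C.R0=2
A.R0=0 A.R1=2 C.R0=0
A.R0=0 A.R1=2 C.R0=2
A.R0=2 A.R1=1 C.R0=0
A.R0=2 A.R1=1 C.R0=2
A.R0=2 A.R1=2 C.R0=0
A.R0=2 A.R1=2 C.R0=2

outcome vector order: (A.R0,A.R1,C.R0)
|SC outcomes| = 10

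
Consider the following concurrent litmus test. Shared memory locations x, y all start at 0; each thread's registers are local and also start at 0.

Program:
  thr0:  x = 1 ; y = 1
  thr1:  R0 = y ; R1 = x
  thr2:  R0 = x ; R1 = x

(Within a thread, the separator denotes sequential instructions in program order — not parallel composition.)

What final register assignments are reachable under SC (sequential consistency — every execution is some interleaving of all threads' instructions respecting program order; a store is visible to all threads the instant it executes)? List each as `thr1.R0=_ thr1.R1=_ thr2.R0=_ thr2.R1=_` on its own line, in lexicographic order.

thr1.R0=0 thr1.R1=0 thr2.R0=0 thr2.R1=0
thr1.R0=0 thr1.R1=0 thr2.R0=0 thr2.R1=1
thr1.R0=0 thr1.R1=0 thr2.R0=1 thr2.R1=1
thr1.R0=0 thr1.R1=1 thr2.R0=0 thr2.R1=0
thr1.R0=0 thr1.R1=1 thr2.R0=0 thr2.R1=1
thr1.R0=0 thr1.R1=1 thr2.R0=1 thr2.R1=1
thr1.R0=1 thr1.R1=1 thr2.R0=0 thr2.R1=0
thr1.R0=1 thr1.R1=1 thr2.R0=0 thr2.R1=1
thr1.R0=1 thr1.R1=1 thr2.R0=1 thr2.R1=1

outcome vector order: (thr1.R0,thr1.R1,thr2.R0,thr2.R1)
|SC outcomes| = 9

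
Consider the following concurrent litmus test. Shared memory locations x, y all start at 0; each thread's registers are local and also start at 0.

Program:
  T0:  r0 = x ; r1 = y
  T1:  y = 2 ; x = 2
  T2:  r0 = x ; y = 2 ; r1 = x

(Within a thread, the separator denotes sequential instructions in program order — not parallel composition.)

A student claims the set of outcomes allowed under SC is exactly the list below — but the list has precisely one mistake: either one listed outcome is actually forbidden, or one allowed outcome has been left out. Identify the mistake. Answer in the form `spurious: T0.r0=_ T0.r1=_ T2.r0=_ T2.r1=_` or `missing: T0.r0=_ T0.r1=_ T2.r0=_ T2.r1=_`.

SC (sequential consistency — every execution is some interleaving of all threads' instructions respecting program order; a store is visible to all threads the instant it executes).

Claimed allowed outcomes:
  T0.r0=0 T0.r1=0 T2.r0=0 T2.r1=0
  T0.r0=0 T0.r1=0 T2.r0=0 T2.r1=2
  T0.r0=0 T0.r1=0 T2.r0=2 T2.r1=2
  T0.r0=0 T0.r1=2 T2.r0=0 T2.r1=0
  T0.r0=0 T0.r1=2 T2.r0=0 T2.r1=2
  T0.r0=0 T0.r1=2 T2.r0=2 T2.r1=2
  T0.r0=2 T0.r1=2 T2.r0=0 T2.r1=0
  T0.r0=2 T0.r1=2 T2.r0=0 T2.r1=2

outcome vector order: (T0.r0,T0.r1,T2.r0,T2.r1)
SC (9): 0000 0002 0022 0200 0202 0222 2200 2202 2222
SC∖claimed = {2222}

missing: T0.r0=2 T0.r1=2 T2.r0=2 T2.r1=2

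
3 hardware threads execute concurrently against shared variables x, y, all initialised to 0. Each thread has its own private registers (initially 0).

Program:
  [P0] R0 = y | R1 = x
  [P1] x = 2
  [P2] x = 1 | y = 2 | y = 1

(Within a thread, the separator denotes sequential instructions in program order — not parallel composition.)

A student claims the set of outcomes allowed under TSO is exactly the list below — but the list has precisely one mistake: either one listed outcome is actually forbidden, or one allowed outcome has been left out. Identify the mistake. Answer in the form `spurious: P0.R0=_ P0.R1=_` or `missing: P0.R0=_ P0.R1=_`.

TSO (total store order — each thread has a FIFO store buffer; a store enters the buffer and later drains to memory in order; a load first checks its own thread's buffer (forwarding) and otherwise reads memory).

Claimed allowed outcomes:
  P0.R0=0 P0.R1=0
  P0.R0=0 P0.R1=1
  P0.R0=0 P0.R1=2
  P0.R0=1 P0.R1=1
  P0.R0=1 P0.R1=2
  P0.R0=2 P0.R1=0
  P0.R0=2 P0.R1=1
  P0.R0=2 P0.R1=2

outcome vector order: (P0.R0,P0.R1)
[TSO] allowed = {(0,0) (0,1) (0,2) (1,1) (1,2) (2,1) (2,2)}
claimed∖TSO = {(2,0)}

spurious: P0.R0=2 P0.R1=0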